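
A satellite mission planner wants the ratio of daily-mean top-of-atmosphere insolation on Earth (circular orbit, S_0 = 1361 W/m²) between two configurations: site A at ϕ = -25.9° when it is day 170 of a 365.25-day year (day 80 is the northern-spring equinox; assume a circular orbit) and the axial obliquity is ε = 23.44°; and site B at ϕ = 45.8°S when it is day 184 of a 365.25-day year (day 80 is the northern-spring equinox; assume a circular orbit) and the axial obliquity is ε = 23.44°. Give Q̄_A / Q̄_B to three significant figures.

— Configuration A (ϕ=-25.9°):
Solar longitude: L_s = 360° × (170 − 80)/365.25 = 88.706°.
sin δ = sin 23.44° × sin 88.706° = 0.39769, so δ = +23.434°.
cos h₀ = −tan(-25.9°) tan(+23.434°) = 0.2105, h₀ = 1.3587 rad.
Bracket: h₀ sin ϕ sin δ + cos ϕ cos δ sin h₀ = 1.3587×-0.43680×0.39769 + 0.89956×0.91752×0.97760 = -0.236021 + 0.806876 = 0.570855.
Q̄ = (S_0/π) × [bracket] = (1361/π) × 0.570855 = 247.31 W/m².
— Configuration B (ϕ=-45.8°):
Solar longitude: L_s = 360° × (184 − 80)/365.25 = 102.505°.
sin δ = sin 23.44° × sin 102.505° = 0.38835, so δ = +22.852°.
cos h₀ = −tan(-45.8°) tan(+22.852°) = 0.4334, h₀ = 1.1226 rad.
Bracket: h₀ sin ϕ sin δ + cos ϕ cos δ sin h₀ = 1.1226×-0.71691×0.38835 + 0.69717×0.92151×0.90122 = -0.312545 + 0.578988 = 0.266443.
Q̄ = (S_0/π) × [bracket] = (1361/π) × 0.266443 = 115.43 W/m².
Ratio Q̄_A / Q̄_B = 247.31 / 115.43 = 2.143.

Q̄_A / Q̄_B ≈ 2.14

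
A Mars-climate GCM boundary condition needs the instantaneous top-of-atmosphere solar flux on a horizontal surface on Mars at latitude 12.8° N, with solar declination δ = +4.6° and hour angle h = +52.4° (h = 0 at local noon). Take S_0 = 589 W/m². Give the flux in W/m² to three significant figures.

cos θ_z = sin ϕ sin δ + cos ϕ cos δ cos h = 0.017768 + 0.593066 = 0.610834.
Flux = S_0 · cos θ_z = 589 × 0.610834 = 359.8 W/m².

360 W/m²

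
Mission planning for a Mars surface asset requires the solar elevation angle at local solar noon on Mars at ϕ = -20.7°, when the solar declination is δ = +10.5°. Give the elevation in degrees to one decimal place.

At local noon the hour angle is zero, so the zenith angle equals |ϕ − δ| = |-20.7° − (+10.500°)| = 31.200°.
Elevation = 90° − 31.200° = 58.8°.

58.8°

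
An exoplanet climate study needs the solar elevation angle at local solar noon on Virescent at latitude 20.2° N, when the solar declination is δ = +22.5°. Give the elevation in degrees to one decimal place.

87.7°

At local noon the hour angle is zero, so the zenith angle equals |ϕ − δ| = |+20.2° − (+22.500°)| = 2.300°.
Elevation = 90° − 2.300° = 87.7°.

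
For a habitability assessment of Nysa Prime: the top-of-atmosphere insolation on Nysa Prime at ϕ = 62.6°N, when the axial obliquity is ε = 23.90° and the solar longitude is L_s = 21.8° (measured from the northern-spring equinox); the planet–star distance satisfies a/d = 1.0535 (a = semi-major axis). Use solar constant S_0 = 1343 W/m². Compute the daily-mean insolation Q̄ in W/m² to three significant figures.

Solar declination: sin δ = sin ε · sin L_s = sin 23.90° × sin 21.8° = 0.15046, so δ = +8.653°.
cos h₀ = −tan(+62.6°) tan(+8.653°) = -0.2936, h₀ = 1.8688 rad.
Bracket: h₀ sin ϕ sin δ + cos ϕ cos δ sin h₀ = 1.8688×0.88782×0.15046 + 0.46020×0.98862×0.95593 = 0.249637 + 0.434913 = 0.684550.
Inverse-square distance factor (a/d)² = 1.0535² = 1.109862.
Q̄ = (S_0/π) × 1.109862 × [bracket] = (1343/π) × 1.109862 × 0.684550 = 324.8 W/m².

Q̄ ≈ 325 W/m²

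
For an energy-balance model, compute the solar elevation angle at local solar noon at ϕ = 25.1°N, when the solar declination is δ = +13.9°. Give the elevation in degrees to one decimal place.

78.8°

At local noon the hour angle is zero, so the zenith angle equals |ϕ − δ| = |+25.1° − (+13.900°)| = 11.200°.
Elevation = 90° − 11.200° = 78.8°.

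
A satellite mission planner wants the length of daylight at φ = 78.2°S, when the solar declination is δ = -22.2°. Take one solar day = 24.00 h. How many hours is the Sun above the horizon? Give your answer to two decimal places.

24.00 h

Sunrise equation: cos H₀ = −tan φ · tan δ = -1.9534 ≤ −1, so the Sun never sets (polar day) and H₀ = π.
Daylight = 2H₀/(2π) × 24.00 h = (3.1416/π) × 24.00 = 24.00 h.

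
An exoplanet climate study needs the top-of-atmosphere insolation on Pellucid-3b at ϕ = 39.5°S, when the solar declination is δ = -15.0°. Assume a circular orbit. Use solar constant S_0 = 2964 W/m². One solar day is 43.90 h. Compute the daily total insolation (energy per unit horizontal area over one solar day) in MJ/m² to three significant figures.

152 MJ/m²

cos h₀ = −tan(-39.5°) tan(-15.000°) = -0.2209, h₀ = 1.7935 rad.
Bracket: h₀ sin ϕ sin δ + cos ϕ cos δ sin h₀ = 1.7935×-0.63608×-0.25882 + 0.77162×0.96593×0.97530 = 0.295264 + 0.726921 = 1.022185.
Q̄ = (S_0/π) × [bracket] = (2964/π) × 1.022185 = 964.40 W/m².
Daily total = Q̄ × 43.90 h × 3600 s/h = 964.40 × 43.90 × 3600 / 10⁶ = 152.4 MJ/m².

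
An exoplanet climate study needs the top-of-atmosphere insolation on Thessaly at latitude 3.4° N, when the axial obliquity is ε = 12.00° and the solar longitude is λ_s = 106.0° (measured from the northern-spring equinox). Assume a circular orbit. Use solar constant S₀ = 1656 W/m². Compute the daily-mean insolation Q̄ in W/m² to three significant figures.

Solar declination: sin δ = sin ε · sin λ_s = sin 12.00° × sin 106.0° = 0.19986, so δ = +11.529°.
cos H₀ = −tan(+3.4°) tan(+11.529°) = -0.0121, H₀ = 1.5829 rad.
Bracket: H₀ sin φ sin δ + cos φ cos δ sin H₀ = 1.5829×0.05931×0.19986 + 0.99824×0.97982×0.99993 = 0.018763 + 0.978027 = 0.996790.
Q̄ = (S₀/π) × [bracket] = (1656/π) × 0.996790 = 525.4 W/m².

Q̄ ≈ 525 W/m²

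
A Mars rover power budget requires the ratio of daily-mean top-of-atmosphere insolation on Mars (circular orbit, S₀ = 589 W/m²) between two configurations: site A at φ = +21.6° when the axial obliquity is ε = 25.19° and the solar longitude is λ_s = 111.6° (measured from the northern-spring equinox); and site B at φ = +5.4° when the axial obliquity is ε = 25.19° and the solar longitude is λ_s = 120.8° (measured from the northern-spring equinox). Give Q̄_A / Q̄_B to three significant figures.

— Configuration A (φ=+21.6°):
Solar declination: sin δ = sin ε · sin λ_s = sin 25.19° × sin 111.6° = 0.39573, so δ = +23.312°.
cos H₀ = −tan(+21.6°) tan(+23.312°) = -0.1706, H₀ = 1.7422 rad.
Bracket: H₀ sin φ sin δ + cos φ cos δ sin H₀ = 1.7422×0.36812×0.39573 + 0.92978×0.91837×0.98534 = 0.253797 + 0.841364 = 1.095161.
Q̄ = (S₀/π) × [bracket] = (589/π) × 1.095161 = 205.33 W/m².
— Configuration B (φ=+5.4°):
Solar declination: sin δ = sin ε · sin λ_s = sin 25.19° × sin 120.8° = 0.36559, so δ = +21.444°.
cos H₀ = −tan(+5.4°) tan(+21.444°) = -0.0371, H₀ = 1.6079 rad.
Bracket: H₀ sin φ sin δ + cos φ cos δ sin H₀ = 1.6079×0.09411×0.36559 + 0.99556×0.93078×0.99931 = 0.055321 + 0.926008 = 0.981329.
Q̄ = (S₀/π) × [bracket] = (589/π) × 0.981329 = 183.98 W/m².
Ratio Q̄_A / Q̄_B = 205.33 / 183.98 = 1.116.

Q̄_A / Q̄_B ≈ 1.12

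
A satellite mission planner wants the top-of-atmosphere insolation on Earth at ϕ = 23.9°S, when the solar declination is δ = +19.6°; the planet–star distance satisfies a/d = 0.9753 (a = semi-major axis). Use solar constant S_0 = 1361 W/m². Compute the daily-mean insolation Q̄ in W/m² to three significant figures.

Q̄ ≈ 271 W/m²

cos h₀ = −tan(-23.9°) tan(+19.600°) = 0.1578, h₀ = 1.4123 rad.
Bracket: h₀ sin ϕ sin δ + cos ϕ cos δ sin h₀ = 1.4123×-0.40514×0.33545 + 0.91425×0.94206×0.98747 = -0.191938 + 0.850487 = 0.658549.
Inverse-square distance factor (a/d)² = 0.9753² = 0.951210.
Q̄ = (S_0/π) × 0.951210 × [bracket] = (1361/π) × 0.951210 × 0.658549 = 271.4 W/m².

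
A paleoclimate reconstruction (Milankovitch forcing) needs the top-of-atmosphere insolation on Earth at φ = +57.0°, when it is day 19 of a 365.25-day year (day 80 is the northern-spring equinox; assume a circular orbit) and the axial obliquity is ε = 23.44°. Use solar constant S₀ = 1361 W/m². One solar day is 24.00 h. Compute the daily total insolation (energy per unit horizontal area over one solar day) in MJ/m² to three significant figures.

5.28 MJ/m²

Solar longitude: λ_s = 360° × (19 − 80)/365.25 = -60.123°, i.e. -60.123° + 360° = 299.877°.
sin δ = sin 23.44° × sin 299.877° = -0.34492, so δ = -20.177°.
cos H₀ = −tan(+57.0°) tan(-20.177°) = 0.5659, H₀ = 0.9693 rad.
Bracket: H₀ sin φ sin δ + cos φ cos δ sin H₀ = 0.9693×0.83867×-0.34492 + 0.54464×0.93863×0.82450 = -0.280393 + 0.421497 = 0.141104.
Q̄ = (S₀/π) × [bracket] = (1361/π) × 0.141104 = 61.129 W/m².
Daily total = Q̄ × 24.00 h × 3600 s/h = 61.129 × 24.00 × 3600 / 10⁶ = 5.282 MJ/m².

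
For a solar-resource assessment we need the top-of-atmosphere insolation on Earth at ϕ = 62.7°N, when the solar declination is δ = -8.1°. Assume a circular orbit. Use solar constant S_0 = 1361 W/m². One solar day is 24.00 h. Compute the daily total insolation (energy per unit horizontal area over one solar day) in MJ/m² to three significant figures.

cos h₀ = −tan(+62.7°) tan(-8.100°) = 0.2757, h₀ = 1.2914 rad.
Bracket: h₀ sin ϕ sin δ + cos ϕ cos δ sin h₀ = 1.2914×0.88862×-0.14090 + 0.45865×0.99002×0.96123 = -0.161692 + 0.436468 = 0.274776.
Q̄ = (S_0/π) × [bracket] = (1361/π) × 0.274776 = 119.04 W/m².
Daily total = Q̄ × 24.00 h × 3600 s/h = 119.04 × 24.00 × 3600 / 10⁶ = 10.29 MJ/m².

10.3 MJ/m²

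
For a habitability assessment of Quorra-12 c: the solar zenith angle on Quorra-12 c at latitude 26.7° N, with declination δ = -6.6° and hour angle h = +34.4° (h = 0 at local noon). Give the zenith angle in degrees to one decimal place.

cos θ_z = sin φ sin δ + cos φ cos δ cos h = -0.051643 + 0.732248 = 0.680605.
θ_z = arccos(0.680605) = 47.1°.

θ_z = 47.1°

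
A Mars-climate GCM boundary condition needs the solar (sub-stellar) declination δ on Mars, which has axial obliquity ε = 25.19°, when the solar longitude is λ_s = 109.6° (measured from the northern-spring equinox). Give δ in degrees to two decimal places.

sin δ = sin ε · sin λ_s = sin 25.19° × sin 109.6° = 0.400960.
δ = arcsin(0.400960) = +23.64°.

δ = +23.64°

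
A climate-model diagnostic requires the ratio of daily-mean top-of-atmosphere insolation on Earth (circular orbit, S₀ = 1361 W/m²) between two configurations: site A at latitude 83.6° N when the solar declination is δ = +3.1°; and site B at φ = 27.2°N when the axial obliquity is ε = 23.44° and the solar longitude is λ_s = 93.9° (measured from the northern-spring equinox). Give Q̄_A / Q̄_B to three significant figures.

Q̄_A / Q̄_B ≈ 0.186

— Configuration A (φ=+83.6°):
cos H₀ = −tan(+83.6°) tan(+3.100°) = -0.4828, H₀ = 2.0747 rad.
Bracket: H₀ sin φ sin δ + cos φ cos δ sin H₀ = 2.0747×0.99377×0.05408 + 0.11147×0.99854×0.87571 = 0.111501 + 0.097473 = 0.208974.
Q̄ = (S₀/π) × [bracket] = (1361/π) × 0.208974 = 90.532 W/m².
— Configuration B (φ=+27.2°):
Solar declination: sin δ = sin ε · sin λ_s = sin 23.44° × sin 93.9° = 0.39687, so δ = +23.382°.
cos H₀ = −tan(+27.2°) tan(+23.382°) = -0.2222, H₀ = 1.7949 rad.
Bracket: H₀ sin φ sin δ + cos φ cos δ sin H₀ = 1.7949×0.45710×0.39687 + 0.88942×0.91788×0.97500 = 0.325612 + 0.795971 = 1.121583.
Q̄ = (S₀/π) × [bracket] = (1361/π) × 1.121583 = 485.89 W/m².
Ratio Q̄_A / Q̄_B = 90.532 / 485.89 = 0.1863.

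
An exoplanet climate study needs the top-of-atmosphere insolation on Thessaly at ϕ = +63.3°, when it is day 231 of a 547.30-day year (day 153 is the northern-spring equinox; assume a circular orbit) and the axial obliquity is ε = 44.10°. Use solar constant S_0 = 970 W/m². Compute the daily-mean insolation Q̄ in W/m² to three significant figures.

Solar longitude: L_s = 360° × (231 − 153)/547.30 = 51.306°.
sin δ = sin 44.10° × sin 51.306° = 0.54316, so δ = +32.899°.
cos h₀ = −tan(+63.3°) tan(+32.899°) = -1.2862 ≤ −1 ⇒ polar day, h₀ = π.
Bracket: h₀ sin ϕ sin δ + cos ϕ cos δ sin h₀ = 3.1416×0.89337×0.54316 + 0.44932×0.83963×0.00000 = 1.524439 + 0.000000 = 1.524439.
Q̄ = (S_0/π) × [bracket] = (970/π) × 1.524439 = 470.7 W/m².

Q̄ ≈ 471 W/m²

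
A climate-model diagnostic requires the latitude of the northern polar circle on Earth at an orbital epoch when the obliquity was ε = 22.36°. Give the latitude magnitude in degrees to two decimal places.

The polar circle is the lowest latitude that experiences at least one full rotation of continuous daylight at the northern-summer solstice; it lies at |φ| = 90° − ε = 90° − 22.36° = 67.64°.

67.64°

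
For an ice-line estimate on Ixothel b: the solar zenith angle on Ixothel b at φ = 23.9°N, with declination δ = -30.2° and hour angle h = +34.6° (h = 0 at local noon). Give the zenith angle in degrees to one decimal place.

θ_z = 63.5°

cos θ_z = sin φ sin δ + cos φ cos δ cos h = -0.203794 + 0.650415 = 0.446621.
θ_z = arccos(0.446621) = 63.5°.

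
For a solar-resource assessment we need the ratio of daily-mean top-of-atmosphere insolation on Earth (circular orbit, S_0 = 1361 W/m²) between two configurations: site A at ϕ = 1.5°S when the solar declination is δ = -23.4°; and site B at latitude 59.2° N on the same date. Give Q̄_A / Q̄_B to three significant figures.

— Configuration A (ϕ=-1.5°):
cos h₀ = −tan(-1.5°) tan(-23.400°) = -0.0113, h₀ = 1.5821 rad.
Bracket: h₀ sin ϕ sin δ + cos ϕ cos δ sin h₀ = 1.5821×-0.02618×-0.39715 + 0.99966×0.91775×0.99994 = 0.016450 + 0.917383 = 0.933833.
Q̄ = (S_0/π) × [bracket] = (1361/π) × 0.933833 = 404.55 W/m².
— Configuration B (ϕ=+59.2°):
cos h₀ = −tan(+59.2°) tan(-23.400°) = 0.7259, h₀ = 0.7584 rad.
Bracket: h₀ sin ϕ sin δ + cos ϕ cos δ sin h₀ = 0.7584×0.85896×-0.39715 + 0.51204×0.91775×0.68777 = -0.258718 + 0.323200 = 0.064482.
Q̄ = (S_0/π) × [bracket] = (1361/π) × 0.064482 = 27.935 W/m².
Ratio Q̄_A / Q̄_B = 404.55 / 27.935 = 14.48.

Q̄_A / Q̄_B ≈ 14.5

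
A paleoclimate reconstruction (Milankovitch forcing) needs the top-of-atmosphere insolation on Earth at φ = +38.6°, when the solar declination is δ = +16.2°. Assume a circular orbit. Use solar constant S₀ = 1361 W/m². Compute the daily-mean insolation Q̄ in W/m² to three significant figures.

Q̄ ≈ 452 W/m²

cos H₀ = −tan(+38.6°) tan(+16.200°) = -0.2319, H₀ = 1.8049 rad.
Bracket: H₀ sin φ sin δ + cos φ cos δ sin H₀ = 1.8049×0.62388×0.27899 + 0.78152×0.96029×0.97273 = 0.314154 + 0.730020 = 1.044174.
Q̄ = (S₀/π) × [bracket] = (1361/π) × 1.044174 = 452.4 W/m².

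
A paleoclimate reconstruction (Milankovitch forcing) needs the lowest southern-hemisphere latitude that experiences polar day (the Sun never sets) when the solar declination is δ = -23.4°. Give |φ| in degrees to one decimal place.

Polar day requires cos H₀ = −tan φ tan δ ≤ −1, i.e. tan φ tan δ ≥ 1.
The boundary is |tan φ| · |tan δ| = 1, so |φ| = 90° − |δ| = 90° − 23.4° = 66.6° in the southern hemisphere.

|φ| = 66.6°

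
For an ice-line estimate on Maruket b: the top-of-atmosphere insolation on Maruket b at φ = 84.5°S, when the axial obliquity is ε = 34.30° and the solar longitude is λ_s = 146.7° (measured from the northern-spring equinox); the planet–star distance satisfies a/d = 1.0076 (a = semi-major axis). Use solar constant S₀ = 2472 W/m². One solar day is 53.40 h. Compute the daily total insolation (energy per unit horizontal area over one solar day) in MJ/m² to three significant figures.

Solar declination: sin δ = sin ε · sin λ_s = sin 34.30° × sin 146.7° = 0.30939, so δ = +18.022°.
cos H₀ = −tan(-84.5°) tan(+18.022°) = 3.3789 ≥ 1 ⇒ polar night, H₀ = 0 and Q̄ = 0.
Inverse-square distance factor (a/d)² = 1.0076² = 1.015258.
Daily total = Q̄ × 53.40 h × 3600 s/h = 0.00 MJ/m².

0.00 MJ/m²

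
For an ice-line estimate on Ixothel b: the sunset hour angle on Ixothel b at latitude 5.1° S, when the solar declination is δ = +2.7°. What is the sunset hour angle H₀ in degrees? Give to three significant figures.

H₀ = 89.8°

cos H₀ = −tan φ · tan δ = −tan(-5.1°) × tan(+2.700°) = 0.0042, so H₀ = 1.5666 rad = 89.76°.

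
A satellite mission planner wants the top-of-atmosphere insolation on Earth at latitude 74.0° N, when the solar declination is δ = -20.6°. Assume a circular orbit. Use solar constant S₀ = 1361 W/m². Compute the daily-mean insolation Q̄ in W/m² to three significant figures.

cos H₀ = −tan(+74.0°) tan(-20.600°) = 1.3108 ≥ 1 ⇒ polar night, H₀ = 0 and Q̄ = 0.

Q̄ ≈ 0.00 W/m²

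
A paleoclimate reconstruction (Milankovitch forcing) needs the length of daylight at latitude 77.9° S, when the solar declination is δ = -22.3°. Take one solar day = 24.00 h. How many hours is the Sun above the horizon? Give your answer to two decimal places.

Sunrise equation: cos H₀ = −tan φ · tan δ = -1.9131 ≤ −1, so the Sun never sets (polar day) and H₀ = π.
Daylight = 2H₀/(2π) × 24.00 h = (3.1416/π) × 24.00 = 24.00 h.

24.00 h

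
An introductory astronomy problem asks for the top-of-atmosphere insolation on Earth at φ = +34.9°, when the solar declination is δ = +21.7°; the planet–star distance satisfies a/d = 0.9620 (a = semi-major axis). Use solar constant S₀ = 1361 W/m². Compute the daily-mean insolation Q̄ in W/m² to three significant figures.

Q̄ ≈ 451 W/m²

cos H₀ = −tan(+34.9°) tan(+21.700°) = -0.2776, H₀ = 1.8521 rad.
Bracket: H₀ sin φ sin δ + cos φ cos δ sin H₀ = 1.8521×0.57215×0.36975 + 0.82015×0.92913×0.96069 = 0.391816 + 0.732071 = 1.123887.
Inverse-square distance factor (a/d)² = 0.9620² = 0.925444.
Q̄ = (S₀/π) × 0.925444 × [bracket] = (1361/π) × 0.925444 × 1.123887 = 450.6 W/m².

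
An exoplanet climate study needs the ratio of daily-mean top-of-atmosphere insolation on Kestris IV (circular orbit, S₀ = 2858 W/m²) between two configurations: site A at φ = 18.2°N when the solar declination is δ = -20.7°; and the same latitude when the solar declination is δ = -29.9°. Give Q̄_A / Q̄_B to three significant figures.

Q̄_A / Q̄_B ≈ 1.22

— Configuration A (φ=+18.2°):
cos H₀ = −tan(+18.2°) tan(-20.700°) = 0.1242, H₀ = 1.4462 rad.
Bracket: H₀ sin φ sin δ + cos φ cos δ sin H₀ = 1.4462×0.31233×-0.35347 + 0.94997×0.93544×0.99225 = -0.159659 + 0.881753 = 0.722094.
Q̄ = (S₀/π) × [bracket] = (2858/π) × 0.722094 = 656.91 W/m².
— Configuration B (φ=+18.2°):
cos H₀ = −tan(+18.2°) tan(-29.900°) = 0.1891, H₀ = 1.3806 rad.
Bracket: H₀ sin φ sin δ + cos φ cos δ sin H₀ = 1.3806×0.31233×-0.49849 + 0.94997×0.86690×0.98197 = -0.214950 + 0.808681 = 0.593731.
Q̄ = (S₀/π) × [bracket] = (2858/π) × 0.593731 = 540.13 W/m².
Ratio Q̄_A / Q̄_B = 656.91 / 540.13 = 1.216.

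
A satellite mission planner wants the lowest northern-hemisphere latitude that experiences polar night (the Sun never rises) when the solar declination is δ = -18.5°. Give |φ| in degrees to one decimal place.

Polar night requires cos H₀ = −tan φ tan δ ≥ 1, i.e. tan φ tan δ ≤ −1.
The boundary is |tan φ| · |tan δ| = 1, so |φ| = 90° − |δ| = 90° − 18.5° = 71.5° in the northern hemisphere.

|φ| = 71.5°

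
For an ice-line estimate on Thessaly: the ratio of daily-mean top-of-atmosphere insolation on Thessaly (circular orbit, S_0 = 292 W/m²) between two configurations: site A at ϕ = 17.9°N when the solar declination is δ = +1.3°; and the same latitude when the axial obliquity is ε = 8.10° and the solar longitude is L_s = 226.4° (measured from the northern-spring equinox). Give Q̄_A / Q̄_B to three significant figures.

— Configuration A (ϕ=+17.9°):
cos h₀ = −tan(+17.9°) tan(+1.300°) = -0.0073, h₀ = 1.5781 rad.
Bracket: h₀ sin ϕ sin δ + cos ϕ cos δ sin h₀ = 1.5781×0.30736×0.02269 + 0.95159×0.99974×0.99997 = 0.011006 + 0.951314 = 0.962320.
Q̄ = (S_0/π) × [bracket] = (292/π) × 0.962320 = 89.444 W/m².
— Configuration B (ϕ=+17.9°):
Solar declination: sin δ = sin ε · sin L_s = sin 8.10° × sin 226.4° = -0.10204, so δ = -5.856°.
cos h₀ = −tan(+17.9°) tan(-5.856°) = 0.0331, h₀ = 1.5377 rad.
Bracket: h₀ sin ϕ sin δ + cos ϕ cos δ sin h₀ = 1.5377×0.30736×-0.10204 + 0.95159×0.99478×0.99945 = -0.048227 + 0.946102 = 0.897875.
Q̄ = (S_0/π) × [bracket] = (292/π) × 0.897875 = 83.454 W/m².
Ratio Q̄_A / Q̄_B = 89.444 / 83.454 = 1.072.

Q̄_A / Q̄_B ≈ 1.07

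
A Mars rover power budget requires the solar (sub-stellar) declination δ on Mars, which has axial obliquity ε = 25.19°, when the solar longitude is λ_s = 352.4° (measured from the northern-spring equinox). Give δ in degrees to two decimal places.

sin δ = sin ε · sin λ_s = sin 25.19° × sin 352.4° = -0.056291.
δ = arcsin(-0.056291) = -3.23°.

δ = -3.23°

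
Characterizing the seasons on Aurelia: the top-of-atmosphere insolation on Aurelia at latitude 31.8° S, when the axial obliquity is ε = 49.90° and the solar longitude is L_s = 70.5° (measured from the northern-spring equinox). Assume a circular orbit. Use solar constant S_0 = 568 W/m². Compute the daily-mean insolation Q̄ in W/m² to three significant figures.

Q̄ ≈ 21.6 W/m²

Solar declination: sin δ = sin ε · sin L_s = sin 49.90° × sin 70.5° = 0.72105, so δ = +46.141°.
cos h₀ = −tan(-31.8°) tan(+46.141°) = 0.6452, h₀ = 0.8695 rad.
Bracket: h₀ sin ϕ sin δ + cos ϕ cos δ sin h₀ = 0.8695×-0.52696×0.72105 + 0.84989×0.69289×0.76399 = -0.330379 + 0.449899 = 0.119520.
Q̄ = (S_0/π) × [bracket] = (568/π) × 0.119520 = 21.61 W/m².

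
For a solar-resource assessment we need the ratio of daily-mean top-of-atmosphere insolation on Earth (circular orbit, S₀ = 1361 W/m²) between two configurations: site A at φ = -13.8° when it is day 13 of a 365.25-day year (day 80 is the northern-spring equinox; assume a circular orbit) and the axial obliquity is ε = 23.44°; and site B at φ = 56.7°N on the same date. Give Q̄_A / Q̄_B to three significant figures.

— Configuration A (φ=-13.8°):
Solar longitude: λ_s = 360° × (13 − 80)/365.25 = -66.037°, i.e. -66.037° + 360° = 293.963°.
sin δ = sin 23.44° × sin 293.963° = -0.36350, so δ = -21.315°.
cos H₀ = −tan(-13.8°) tan(-21.315°) = -0.0958, H₀ = 1.6668 rad.
Bracket: H₀ sin φ sin δ + cos φ cos δ sin H₀ = 1.6668×-0.23853×-0.36350 + 0.97113×0.93159×0.99540 = 0.144521 + 0.900533 = 1.045054.
Q̄ = (S₀/π) × [bracket] = (1361/π) × 1.045054 = 452.74 W/m².
— Configuration B (φ=+56.7°):
cos H₀ = −tan(+56.7°) tan(-21.315°) = 0.5940, H₀ = 0.9348 rad.
Bracket: H₀ sin φ sin δ + cos φ cos δ sin H₀ = 0.9348×0.83581×-0.36350 + 0.54902×0.93159×0.80445 = -0.284008 + 0.411445 = 0.127437.
Q̄ = (S₀/π) × [bracket] = (1361/π) × 0.127437 = 55.208 W/m².
Ratio Q̄_A / Q̄_B = 452.74 / 55.208 = 8.201.

Q̄_A / Q̄_B ≈ 8.20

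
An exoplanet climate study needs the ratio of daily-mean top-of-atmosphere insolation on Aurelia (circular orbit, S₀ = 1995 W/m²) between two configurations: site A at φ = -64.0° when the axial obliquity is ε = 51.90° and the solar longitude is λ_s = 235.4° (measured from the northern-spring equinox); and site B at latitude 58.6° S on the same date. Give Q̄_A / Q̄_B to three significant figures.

Q̄_A / Q̄_B ≈ 1.05

— Configuration A (φ=-64.0°):
Solar declination: sin δ = sin ε · sin λ_s = sin 51.90° × sin 235.4° = -0.64775, so δ = -40.373°.
cos H₀ = −tan(-64.0°) tan(-40.373°) = -1.7433 ≤ −1 ⇒ polar day, H₀ = π.
Bracket: H₀ sin φ sin δ + cos φ cos δ sin H₀ = 3.1416×-0.89879×-0.64775 + 0.43837×0.76185×0.00000 = 1.829012 + 0.000000 = 1.829012.
Q̄ = (S₀/π) × [bracket] = (1995/π) × 1.829012 = 1161.5 W/m².
— Configuration B (φ=-58.6°):
cos H₀ = −tan(-58.6°) tan(-40.373°) = -1.3929 ≤ −1 ⇒ polar day, H₀ = π.
Bracket: H₀ sin φ sin δ + cos φ cos δ sin H₀ = 3.1416×-0.85355×-0.64775 + 0.52101×0.76185×0.00000 = 1.736950 + 0.000000 = 1.736950.
Q̄ = (S₀/π) × [bracket] = (1995/π) × 1.736950 = 1103.0 W/m².
Ratio Q̄_A / Q̄_B = 1161.5 / 1103.0 = 1.053.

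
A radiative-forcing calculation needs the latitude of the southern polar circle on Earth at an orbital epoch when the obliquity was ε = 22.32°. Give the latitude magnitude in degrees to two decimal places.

The polar circle is the lowest latitude that experiences at least one full rotation of continuous darkness at the northern-summer solstice; it lies at |φ| = 90° − ε = 90° − 22.32° = 67.68°.

67.68°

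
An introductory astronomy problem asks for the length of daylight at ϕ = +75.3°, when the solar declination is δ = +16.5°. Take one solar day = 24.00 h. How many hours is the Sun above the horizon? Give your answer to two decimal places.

24.00 h

Sunrise equation: cos h₀ = −tan ϕ · tan δ = -1.1291 ≤ −1, so the Sun never sets (polar day) and h₀ = π.
Daylight = 2h₀/(2π) × 24.00 h = (3.1416/π) × 24.00 = 24.00 h.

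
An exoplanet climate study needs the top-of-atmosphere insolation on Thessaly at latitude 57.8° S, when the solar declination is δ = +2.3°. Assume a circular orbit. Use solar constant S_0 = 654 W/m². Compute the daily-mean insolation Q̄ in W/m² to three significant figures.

Q̄ ≈ 100 W/m²

cos h₀ = −tan(-57.8°) tan(+2.300°) = 0.0638, h₀ = 1.5070 rad.
Bracket: h₀ sin ϕ sin δ + cos ϕ cos δ sin h₀ = 1.5070×-0.84619×0.04013 + 0.53288×0.99919×0.99796 = -0.051174 + 0.531362 = 0.480188.
Q̄ = (S_0/π) × [bracket] = (654/π) × 0.480188 = 99.96 W/m².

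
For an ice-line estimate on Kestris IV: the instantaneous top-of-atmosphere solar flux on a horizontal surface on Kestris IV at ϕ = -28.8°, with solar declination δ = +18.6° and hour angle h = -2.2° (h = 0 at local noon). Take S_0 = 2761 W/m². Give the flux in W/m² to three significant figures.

1.87e+03 W/m²

cos θ_z = sin ϕ sin δ + cos ϕ cos δ cos h = -0.153660 + 0.829924 = 0.676264.
Flux = S_0 · cos θ_z = 2761 × 0.676264 = 1867 W/m².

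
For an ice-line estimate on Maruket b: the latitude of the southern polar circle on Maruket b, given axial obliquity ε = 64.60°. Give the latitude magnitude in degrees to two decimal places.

25.40°

The polar circle is the lowest latitude that experiences at least one full rotation of continuous darkness at the northern-summer solstice; it lies at |φ| = 90° − ε = 90° − 64.60° = 25.40°.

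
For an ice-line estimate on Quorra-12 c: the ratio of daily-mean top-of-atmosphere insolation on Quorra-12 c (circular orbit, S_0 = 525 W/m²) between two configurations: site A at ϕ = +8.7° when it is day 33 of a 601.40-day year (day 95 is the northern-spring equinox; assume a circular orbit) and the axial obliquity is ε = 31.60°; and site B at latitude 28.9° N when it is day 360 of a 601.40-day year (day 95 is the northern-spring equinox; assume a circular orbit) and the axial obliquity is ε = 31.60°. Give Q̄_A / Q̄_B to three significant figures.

— Configuration A (ϕ=+8.7°):
Solar longitude: L_s = 360° × (33 − 95)/601.40 = -37.113°, i.e. -37.113° + 360° = 322.887°.
sin δ = sin 31.60° × sin 322.887° = -0.31617, so δ = -18.431°.
cos h₀ = −tan(+8.7°) tan(-18.431°) = 0.0510, h₀ = 1.5198 rad.
Bracket: h₀ sin ϕ sin δ + cos ϕ cos δ sin h₀ = 1.5198×0.15126×-0.31617 + 0.98849×0.94870×0.99870 = -0.072683 + 0.936561 = 0.863878.
Q̄ = (S_0/π) × [bracket] = (525/π) × 0.863878 = 144.36 W/m².
— Configuration B (ϕ=+28.9°):
Solar longitude: L_s = 360° × (360 − 95)/601.40 = 158.630°.
sin δ = sin 31.60° × sin 158.630° = 0.19094, so δ = +11.007°.
cos h₀ = −tan(+28.9°) tan(+11.007°) = -0.1074, h₀ = 1.6784 rad.
Bracket: h₀ sin ϕ sin δ + cos ϕ cos δ sin h₀ = 1.6784×0.48328×0.19094 + 0.87546×0.98160×0.99422 = 0.154879 + 0.854384 = 1.009263.
Q̄ = (S_0/π) × [bracket] = (525/π) × 1.009263 = 168.66 W/m².
Ratio Q̄_A / Q̄_B = 144.36 / 168.66 = 0.8559.

Q̄_A / Q̄_B ≈ 0.856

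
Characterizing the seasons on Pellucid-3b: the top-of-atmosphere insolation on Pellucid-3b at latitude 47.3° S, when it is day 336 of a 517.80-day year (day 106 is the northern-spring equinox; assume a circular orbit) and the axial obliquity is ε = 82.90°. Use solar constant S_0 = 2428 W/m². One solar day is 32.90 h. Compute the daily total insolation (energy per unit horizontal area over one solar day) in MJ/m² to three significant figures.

Solar longitude: L_s = 360° × (336 − 106)/517.80 = 159.907°.
sin δ = sin 82.90° × sin 159.907° = 0.34091, so δ = +19.932°.
cos h₀ = −tan(-47.3°) tan(+19.932°) = 0.3930, h₀ = 1.1669 rad.
Bracket: h₀ sin ϕ sin δ + cos ϕ cos δ sin h₀ = 1.1669×-0.73491×0.34091 + 0.67816×0.94010×0.91955 = -0.292353 + 0.586248 = 0.293895.
Q̄ = (S_0/π) × [bracket] = (2428/π) × 0.293895 = 227.14 W/m².
Daily total = Q̄ × 32.90 h × 3600 s/h = 227.14 × 32.90 × 3600 / 10⁶ = 26.90 MJ/m².

26.9 MJ/m²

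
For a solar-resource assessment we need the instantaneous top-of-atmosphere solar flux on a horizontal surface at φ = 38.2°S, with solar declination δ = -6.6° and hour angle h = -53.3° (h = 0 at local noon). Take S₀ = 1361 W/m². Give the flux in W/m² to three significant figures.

cos θ_z = sin φ sin δ + cos φ cos δ cos h = 0.071078 + 0.466535 = 0.537613.
Flux = S₀ · cos θ_z = 1361 × 0.537613 = 731.7 W/m².

732 W/m²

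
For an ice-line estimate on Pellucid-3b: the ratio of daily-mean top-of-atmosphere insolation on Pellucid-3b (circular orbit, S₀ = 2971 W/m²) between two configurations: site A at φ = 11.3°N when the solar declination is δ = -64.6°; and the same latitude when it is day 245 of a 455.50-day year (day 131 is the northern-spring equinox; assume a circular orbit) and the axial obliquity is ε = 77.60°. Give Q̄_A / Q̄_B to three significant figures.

— Configuration A (φ=+11.3°):
cos H₀ = −tan(+11.3°) tan(-64.600°) = 0.4208, H₀ = 1.1364 rad.
Bracket: H₀ sin φ sin δ + cos φ cos δ sin H₀ = 1.1364×0.19595×-0.90334 + 0.98061×0.42894×0.90714 = -0.201154 + 0.381564 = 0.180410.
Q̄ = (S₀/π) × [bracket] = (2971/π) × 0.180410 = 170.61 W/m².
— Configuration B (φ=+11.3°):
Solar longitude: λ_s = 360° × (245 − 131)/455.50 = 90.099°.
sin δ = sin 77.60° × sin 90.099° = 0.97667, so δ = +77.600°.
cos H₀ = −tan(+11.3°) tan(+77.600°) = -0.9088, H₀ = 2.7112 rad.
Bracket: H₀ sin φ sin δ + cos φ cos δ sin H₀ = 2.7112×0.19595×0.97667 + 0.98061×0.21474×0.41723 = 0.518865 + 0.087859 = 0.606724.
Q̄ = (S₀/π) × [bracket] = (2971/π) × 0.606724 = 573.78 W/m².
Ratio Q̄_A / Q̄_B = 170.61 / 573.78 = 0.2973.

Q̄_A / Q̄_B ≈ 0.297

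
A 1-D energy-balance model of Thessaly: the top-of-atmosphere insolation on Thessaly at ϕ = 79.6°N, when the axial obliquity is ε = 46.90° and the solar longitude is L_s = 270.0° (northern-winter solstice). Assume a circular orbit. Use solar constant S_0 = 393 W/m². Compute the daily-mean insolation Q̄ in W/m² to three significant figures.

Solar declination: sin δ = sin ε · sin L_s = sin 46.90° × sin 270.0° = -0.73016, so δ = -46.900°.
cos h₀ = −tan(+79.6°) tan(-46.900°) = 5.8225 ≥ 1 ⇒ polar night, h₀ = 0 and Q̄ = 0.

Q̄ ≈ 0.00 W/m²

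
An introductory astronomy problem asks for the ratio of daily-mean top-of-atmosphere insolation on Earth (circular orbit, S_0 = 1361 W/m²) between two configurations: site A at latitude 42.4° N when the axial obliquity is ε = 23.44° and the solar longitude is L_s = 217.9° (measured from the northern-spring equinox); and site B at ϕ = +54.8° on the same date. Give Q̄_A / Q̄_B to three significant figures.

— Configuration A (ϕ=+42.4°):
Solar declination: sin δ = sin ε · sin L_s = sin 23.44° × sin 217.9° = -0.24436, so δ = -14.144°.
cos h₀ = −tan(+42.4°) tan(-14.144°) = 0.2301, h₀ = 1.3386 rad.
Bracket: h₀ sin ϕ sin δ + cos ϕ cos δ sin h₀ = 1.3386×0.67430×-0.24436 + 0.73846×0.96969×0.97317 = -0.220564 + 0.696865 = 0.476301.
Q̄ = (S_0/π) × [bracket] = (1361/π) × 0.476301 = 206.34 W/m².
— Configuration B (ϕ=+54.8°):
cos h₀ = −tan(+54.8°) tan(-14.144°) = 0.3572, h₀ = 1.2055 rad.
Bracket: h₀ sin ϕ sin δ + cos ϕ cos δ sin h₀ = 1.2055×0.81714×-0.24436 + 0.57643×0.96969×0.93402 = -0.240710 + 0.522078 = 0.281368.
Q̄ = (S_0/π) × [bracket] = (1361/π) × 0.281368 = 121.89 W/m².
Ratio Q̄_A / Q̄_B = 206.34 / 121.89 = 1.693.

Q̄_A / Q̄_B ≈ 1.69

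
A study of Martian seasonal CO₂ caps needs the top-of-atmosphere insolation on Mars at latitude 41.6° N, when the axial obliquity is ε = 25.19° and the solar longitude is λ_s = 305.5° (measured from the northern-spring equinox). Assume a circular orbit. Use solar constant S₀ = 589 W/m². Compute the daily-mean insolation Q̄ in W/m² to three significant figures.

Q̄ ≈ 70.9 W/m²

Solar declination: sin δ = sin ε · sin λ_s = sin 25.19° × sin 305.5° = -0.34650, so δ = -20.274°.
cos H₀ = −tan(+41.6°) tan(-20.274°) = 0.3280, H₀ = 1.2367 rad.
Bracket: H₀ sin φ sin δ + cos φ cos δ sin H₀ = 1.2367×0.66393×-0.34650 + 0.74780×0.93805×0.94469 = -0.284505 + 0.662675 = 0.378170.
Q̄ = (S₀/π) × [bracket] = (589/π) × 0.378170 = 70.90 W/m².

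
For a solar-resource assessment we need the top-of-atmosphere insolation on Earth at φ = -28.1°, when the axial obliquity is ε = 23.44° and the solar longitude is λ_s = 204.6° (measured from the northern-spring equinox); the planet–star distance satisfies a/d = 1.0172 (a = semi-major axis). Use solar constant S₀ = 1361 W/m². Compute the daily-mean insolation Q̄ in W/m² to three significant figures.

Q̄ ≈ 446 W/m²

Solar declination: sin δ = sin ε · sin λ_s = sin 23.44° × sin 204.6° = -0.16559, so δ = -9.532°.
cos H₀ = −tan(-28.1°) tan(-9.532°) = -0.0897, H₀ = 1.6606 rad.
Bracket: H₀ sin φ sin δ + cos φ cos δ sin H₀ = 1.6606×-0.47101×-0.16559 + 0.88213×0.98619×0.99597 = 0.129518 + 0.866442 = 0.995960.
Inverse-square distance factor (a/d)² = 1.0172² = 1.034696.
Q̄ = (S₀/π) × 1.034696 × [bracket] = (1361/π) × 1.034696 × 0.995960 = 446.4 W/m².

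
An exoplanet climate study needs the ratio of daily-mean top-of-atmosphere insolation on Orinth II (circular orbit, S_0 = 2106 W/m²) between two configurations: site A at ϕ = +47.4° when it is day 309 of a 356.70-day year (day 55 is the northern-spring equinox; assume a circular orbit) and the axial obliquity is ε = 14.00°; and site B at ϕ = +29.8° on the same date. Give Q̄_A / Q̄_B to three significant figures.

— Configuration A (ϕ=+47.4°):
Solar longitude: L_s = 360° × (309 − 55)/356.70 = 256.350°.
sin δ = sin 14.00° × sin 256.350° = -0.23509, so δ = -13.597°.
cos h₀ = −tan(+47.4°) tan(-13.597°) = 0.2630, h₀ = 1.3046 rad.
Bracket: h₀ sin ϕ sin δ + cos ϕ cos δ sin h₀ = 1.3046×0.73610×-0.23509 + 0.67688×0.97197×0.96479 = -0.225761 + 0.634742 = 0.408981.
Q̄ = (S_0/π) × [bracket] = (2106/π) × 0.408981 = 274.16 W/m².
— Configuration B (ϕ=+29.8°):
cos h₀ = −tan(+29.8°) tan(-13.597°) = 0.1385, h₀ = 1.4318 rad.
Bracket: h₀ sin ϕ sin δ + cos ϕ cos δ sin h₀ = 1.4318×0.49697×-0.23509 + 0.86777×0.97197×0.99036 = -0.167281 + 0.835316 = 0.668035.
Q̄ = (S_0/π) × [bracket] = (2106/π) × 0.668035 = 447.82 W/m².
Ratio Q̄_A / Q̄_B = 274.16 / 447.82 = 0.6122.

Q̄_A / Q̄_B ≈ 0.612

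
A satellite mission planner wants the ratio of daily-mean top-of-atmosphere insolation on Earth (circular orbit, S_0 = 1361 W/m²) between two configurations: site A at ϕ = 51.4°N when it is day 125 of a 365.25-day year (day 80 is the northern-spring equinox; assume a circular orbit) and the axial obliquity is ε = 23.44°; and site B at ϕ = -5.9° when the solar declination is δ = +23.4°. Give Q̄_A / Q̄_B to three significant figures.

— Configuration A (ϕ=+51.4°):
Solar longitude: L_s = 360° × (125 − 80)/365.25 = 44.353°.
sin δ = sin 23.44° × sin 44.353° = 0.27809, so δ = +16.146°.
cos h₀ = −tan(+51.4°) tan(+16.146°) = -0.3627, h₀ = 1.9419 rad.
Bracket: h₀ sin ϕ sin δ + cos ϕ cos δ sin h₀ = 1.9419×0.78152×0.27809 + 0.62388×0.96056×0.93192 = 0.422039 + 0.558476 = 0.980515.
Q̄ = (S_0/π) × [bracket] = (1361/π) × 0.980515 = 424.78 W/m².
— Configuration B (ϕ=-5.9°):
cos h₀ = −tan(-5.9°) tan(+23.400°) = 0.0447, h₀ = 1.5261 rad.
Bracket: h₀ sin ϕ sin δ + cos ϕ cos δ sin h₀ = 1.5261×-0.10279×0.39715 + 0.99470×0.91775×0.99900 = -0.062300 + 0.911973 = 0.849673.
Q̄ = (S_0/π) × [bracket] = (1361/π) × 0.849673 = 368.10 W/m².
Ratio Q̄_A / Q̄_B = 424.78 / 368.10 = 1.154.

Q̄_A / Q̄_B ≈ 1.15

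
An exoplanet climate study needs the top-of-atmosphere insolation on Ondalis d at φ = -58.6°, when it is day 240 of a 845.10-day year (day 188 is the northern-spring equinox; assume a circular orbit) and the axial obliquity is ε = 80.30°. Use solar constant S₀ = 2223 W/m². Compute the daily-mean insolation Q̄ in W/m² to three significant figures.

Q̄ ≈ 66.3 W/m²

Solar longitude: λ_s = 360° × (240 − 188)/845.10 = 22.151°.
sin δ = sin 80.30° × sin 22.151° = 0.37166, so δ = +21.818°.
cos H₀ = −tan(-58.6°) tan(+21.818°) = 0.6559, H₀ = 0.8555 rad.
Bracket: H₀ sin φ sin δ + cos φ cos δ sin H₀ = 0.8555×-0.85355×0.37166 + 0.52101×0.92837×0.75488 = -0.271391 + 0.365128 = 0.093737.
Q̄ = (S₀/π) × [bracket] = (2223/π) × 0.093737 = 66.33 W/m².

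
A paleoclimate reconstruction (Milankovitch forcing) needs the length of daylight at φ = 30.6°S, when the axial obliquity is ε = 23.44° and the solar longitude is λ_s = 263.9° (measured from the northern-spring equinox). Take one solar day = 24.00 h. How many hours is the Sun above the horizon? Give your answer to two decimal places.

Solar declination: sin δ = sin ε · sin λ_s = sin 23.44° × sin 263.9° = -0.39554, so δ = -23.299°.
cos H₀ = −tan φ · tan δ = −tan(-30.6°) × tan(-23.299°) = -0.2547, so H₀ = 1.8283 rad = 104.76°.
Daylight = 2H₀/(2π) × 24.00 h = (1.8283/π) × 24.00 = 13.97 h.

13.97 h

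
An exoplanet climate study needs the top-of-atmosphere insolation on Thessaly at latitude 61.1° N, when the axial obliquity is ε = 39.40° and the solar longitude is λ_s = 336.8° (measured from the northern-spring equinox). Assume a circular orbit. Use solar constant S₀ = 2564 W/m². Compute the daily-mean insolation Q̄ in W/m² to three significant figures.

Solar declination: sin δ = sin ε · sin λ_s = sin 39.40° × sin 336.8° = -0.25005, so δ = -14.480°.
cos H₀ = −tan(+61.1°) tan(-14.480°) = 0.4678, H₀ = 1.0840 rad.
Bracket: H₀ sin φ sin δ + cos φ cos δ sin H₀ = 1.0840×0.87546×-0.25005 + 0.48328×0.96823×0.88382 = -0.237297 + 0.413563 = 0.176266.
Q̄ = (S₀/π) × [bracket] = (2564/π) × 0.176266 = 143.9 W/m².

Q̄ ≈ 144 W/m²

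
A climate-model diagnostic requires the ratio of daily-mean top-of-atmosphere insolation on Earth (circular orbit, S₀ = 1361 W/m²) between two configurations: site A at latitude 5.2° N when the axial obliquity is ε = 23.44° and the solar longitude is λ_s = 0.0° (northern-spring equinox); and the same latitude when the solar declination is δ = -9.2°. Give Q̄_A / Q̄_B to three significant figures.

— Configuration A (φ=+5.2°):
Solar declination: sin δ = sin ε · sin λ_s = sin 23.44° × sin 0.0° = 0.00000, so δ = +0.000°.
cos H₀ = −tan(+5.2°) tan(+0.000°) = -0.0000, H₀ = 1.5708 rad.
Bracket: H₀ sin φ sin δ + cos φ cos δ sin H₀ = 1.5708×0.09063×0.00000 + 0.99588×1.00000×1.00000 = 0.000000 + 0.995880 = 0.995880.
Q̄ = (S₀/π) × [bracket] = (1361/π) × 0.995880 = 431.43 W/m².
— Configuration B (φ=+5.2°):
cos H₀ = −tan(+5.2°) tan(-9.200°) = 0.0147, H₀ = 1.5561 rad.
Bracket: H₀ sin φ sin δ + cos φ cos δ sin H₀ = 1.5561×0.09063×-0.15988 + 0.99588×0.98714×0.99989 = -0.022548 + 0.982965 = 0.960417.
Q̄ = (S₀/π) × [bracket] = (1361/π) × 0.960417 = 416.07 W/m².
Ratio Q̄_A / Q̄_B = 431.43 / 416.07 = 1.037.

Q̄_A / Q̄_B ≈ 1.04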